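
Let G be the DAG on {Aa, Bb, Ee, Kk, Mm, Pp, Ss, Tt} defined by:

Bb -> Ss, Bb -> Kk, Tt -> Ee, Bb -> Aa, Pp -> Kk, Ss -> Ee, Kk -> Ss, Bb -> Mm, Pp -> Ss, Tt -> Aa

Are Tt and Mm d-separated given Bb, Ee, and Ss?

There are 4 undirected paths between Tt and Mm; checking each against the conditioning set {Bb, Ee, Ss}:
Path 1: Tt → Ee ← Ss ← Bb → Mm
  Ss is a chain here and Ss is conditioned on, so the path is blocked at Ss.
Path 2: Tt → Ee ← Ss ← Pp → Kk ← Bb → Mm
  Ss is a chain here and Ss is conditioned on, so the path is blocked at Ss.
Path 3: Tt → Ee ← Ss ← Kk ← Bb → Mm
  Ss is a chain here and Ss is conditioned on, so the path is blocked at Ss.
Path 4: Tt → Aa ← Bb → Mm
  Aa is a collider here and neither Aa nor any of its descendants is conditioned on, so the collider stays closed — the path is blocked at Aa.
All paths are blocked; Tt ⊥ Mm | {Bb, Ee, Ss} holds.

Yes — Tt and Mm are d-separated given {Bb, Ee, Ss}.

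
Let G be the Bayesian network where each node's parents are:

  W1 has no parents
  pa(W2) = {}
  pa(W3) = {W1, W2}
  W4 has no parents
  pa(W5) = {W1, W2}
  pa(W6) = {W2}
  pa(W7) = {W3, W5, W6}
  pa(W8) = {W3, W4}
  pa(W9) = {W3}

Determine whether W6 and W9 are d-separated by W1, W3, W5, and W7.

6 paths connect W6 and W9; each must be blocked for d-separation to hold:
Path 1: W6 ← W2 → W5 → W7 ← W3 → W9
  W5 is a chain here and W5 is conditioned on, so the path is blocked at W5.
Path 2: W6 ← W2 → W5 ← W1 → W3 → W9
  W1 is a fork here and W1 is conditioned on, so the path is blocked at W1.
Path 3: W6 ← W2 → W3 → W9
  W3 is a chain here and W3 is conditioned on, so the path is blocked at W3.
Path 4: W6 → W7 ← W5 ← W2 → W3 → W9
  W5 is a chain here and W5 is conditioned on, so the path is blocked at W5.
Path 5: W6 → W7 ← W5 ← W1 → W3 → W9
  W5 is a chain here and W5 is conditioned on, so the path is blocked at W5.
Path 6: W6 → W7 ← W3 → W9
  W3 is a fork here and W3 is conditioned on, so the path is blocked at W3.
Every path is blocked, so W6 and W9 are d-separated given {W1, W3, W5, W7}.

Yes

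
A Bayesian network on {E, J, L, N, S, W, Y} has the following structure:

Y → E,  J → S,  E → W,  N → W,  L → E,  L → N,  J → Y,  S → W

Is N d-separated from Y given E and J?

We examine all 4 paths between N and Y:
Path 1: N ← L → E ← Y
  L is a fork and L is not conditioned on; E is a collider and E is conditioned on, which opens it — no node blocks this path, so it is active.
Path 2: N ← L → E → W ← S ← J → Y
  E is a chain here and E is conditioned on, so the path is blocked at E.
Path 3: N → W ← E ← Y
  W is a collider here and neither W nor any of its descendants is conditioned on, so the collider stays closed — the path is blocked at W.
Path 4: N → W ← S ← J → Y
  W is a collider here and neither W nor any of its descendants is conditioned on, so the collider stays closed — the path is blocked at W.
At least one path is unblocked, so d-separation fails.

No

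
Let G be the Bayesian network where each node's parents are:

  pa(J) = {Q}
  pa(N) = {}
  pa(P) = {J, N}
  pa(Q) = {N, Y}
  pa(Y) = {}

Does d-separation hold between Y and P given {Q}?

We examine all 2 paths between Y and P:
Path 1: Y → Q → J → P
  Q is a chain here and Q is conditioned on, so the path is blocked at Q.
Path 2: Y → Q ← N → P
  Q is a collider and Q is conditioned on, which opens it; N is a fork and N is not conditioned on — no node blocks this path, so it is active.
Because an active path exists, Y and P are not d-separated.

No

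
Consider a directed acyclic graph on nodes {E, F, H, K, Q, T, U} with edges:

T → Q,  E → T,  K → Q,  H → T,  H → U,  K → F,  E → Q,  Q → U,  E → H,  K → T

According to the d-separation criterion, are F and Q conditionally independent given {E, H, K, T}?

Yes

There are 6 undirected paths between F and Q; checking each against the conditioning set {E, H, K, T}:
Path 1: F ← K → Q
  K is a fork here and K is conditioned on, so the path is blocked at K.
Path 2: F ← K → T ← H ← E → Q
  K is a fork here and K is conditioned on, so the path is blocked at K.
Path 3: F ← K → T ← H → U ← Q
  K is a fork here and K is conditioned on, so the path is blocked at K.
Path 4: F ← K → T ← E → H → U ← Q
  K is a fork here and K is conditioned on, so the path is blocked at K.
Path 5: F ← K → T ← E → Q
  K is a fork here and K is conditioned on, so the path is blocked at K.
Path 6: F ← K → T → Q
  K is a fork here and K is conditioned on, so the path is blocked at K.
Every path is blocked, so F and Q are d-separated given {E, H, K, T}.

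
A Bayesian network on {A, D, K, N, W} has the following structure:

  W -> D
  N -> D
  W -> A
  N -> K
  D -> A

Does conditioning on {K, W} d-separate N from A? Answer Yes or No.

Enumerating the 2 paths from N to A and testing each for blocking by {K, W}:
Path 1: N → D → A
  D is a chain and D is not conditioned on — no node blocks this path, so it is active.
Path 2: N → D ← W → A
  D is a collider here and neither D nor any of its descendants is conditioned on, so the collider stays closed — the path is blocked at D.
Since the path N → D → A is active, N and A are not d-separated given {K, W}.

No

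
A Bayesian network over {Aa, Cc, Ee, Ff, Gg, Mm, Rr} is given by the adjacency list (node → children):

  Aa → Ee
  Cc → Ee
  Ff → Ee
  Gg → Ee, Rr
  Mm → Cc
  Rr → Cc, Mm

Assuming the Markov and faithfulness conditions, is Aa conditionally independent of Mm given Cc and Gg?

4 paths connect Aa and Mm; each must be blocked for d-separation to hold:
Path 1: Aa → Ee ← Gg → Rr → Mm
  Ee is a collider here and neither Ee nor any of its descendants is conditioned on, so the collider stays closed — the path is blocked at Ee.
Path 2: Aa → Ee ← Gg → Rr → Cc ← Mm
  Ee is a collider here and neither Ee nor any of its descendants is conditioned on, so the collider stays closed — the path is blocked at Ee.
Path 3: Aa → Ee ← Cc ← Mm
  Ee is a collider here and neither Ee nor any of its descendants is conditioned on, so the collider stays closed — the path is blocked at Ee.
Path 4: Aa → Ee ← Cc ← Rr → Mm
  Ee is a collider here and neither Ee nor any of its descendants is conditioned on, so the collider stays closed — the path is blocked at Ee.
All paths are blocked; Aa ⊥ Mm | {Cc, Gg} holds.

Yes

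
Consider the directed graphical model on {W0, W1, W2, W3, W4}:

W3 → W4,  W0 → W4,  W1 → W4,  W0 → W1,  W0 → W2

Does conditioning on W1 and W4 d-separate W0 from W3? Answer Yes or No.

2 paths connect W0 and W3; each must be blocked for d-separation to hold:
  1. W0 → W1 → W4 ← W3 — W1:chain[blocks]; W4:collider[open] ⇒ blocked
  2. W0 → W4 ← W3 — W4:collider[open] ⇒ active
Because an active path exists, W0 and W3 are not d-separated.

No — W0 and W3 are not d-separated given {W1, W4}.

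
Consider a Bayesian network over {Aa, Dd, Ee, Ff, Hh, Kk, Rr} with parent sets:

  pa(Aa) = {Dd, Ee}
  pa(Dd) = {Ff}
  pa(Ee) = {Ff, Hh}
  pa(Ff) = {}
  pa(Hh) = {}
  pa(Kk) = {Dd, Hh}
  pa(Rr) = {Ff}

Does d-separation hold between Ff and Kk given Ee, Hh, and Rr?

There are 4 undirected paths between Ff and Kk; checking each against the conditioning set {Ee, Hh, Rr}:
Path 1: Ff → Ee → Aa ← Dd → Kk
  Ee is a chain here and Ee is conditioned on, so the path is blocked at Ee.
Path 2: Ff → Ee ← Hh → Kk
  Hh is a fork here and Hh is conditioned on, so the path is blocked at Hh.
Path 3: Ff → Dd → Aa ← Ee ← Hh → Kk
  Aa is a collider here and neither Aa nor any of its descendants is conditioned on, so the collider stays closed — the path is blocked at Aa.
Path 4: Ff → Dd → Kk
  Dd is a chain and Dd is not conditioned on — no node blocks this path, so it is active.
Because an active path exists, Ff and Kk are not d-separated.

No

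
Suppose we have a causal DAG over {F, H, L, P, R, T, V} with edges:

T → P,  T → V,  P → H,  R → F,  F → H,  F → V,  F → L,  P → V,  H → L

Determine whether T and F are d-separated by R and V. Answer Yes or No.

No — T and F are not d-separated given {R, V}.

6 paths connect T and F; each must be blocked for d-separation to hold:
Path 1: T → V ← P → H ← F
  H is a collider here and neither H nor any of its descendants is conditioned on, so the collider stays closed — the path is blocked at H.
Path 2: T → V ← P → H → L ← F
  L is a collider here and neither L nor any of its descendants is conditioned on, so the collider stays closed — the path is blocked at L.
Path 3: T → V ← F
  V is a collider and V is conditioned on, which opens it — no node blocks this path, so it is active.
Path 4: T → P → V ← F
  P is a chain and P is not conditioned on; V is a collider and V is conditioned on, which opens it — no node blocks this path, so it is active.
Path 5: T → P → H ← F
  H is a collider here and neither H nor any of its descendants is conditioned on, so the collider stays closed — the path is blocked at H.
Path 6: T → P → H → L ← F
  L is a collider here and neither L nor any of its descendants is conditioned on, so the collider stays closed — the path is blocked at L.
Since the path T → V ← F is active, T and F are not d-separated given {R, V}.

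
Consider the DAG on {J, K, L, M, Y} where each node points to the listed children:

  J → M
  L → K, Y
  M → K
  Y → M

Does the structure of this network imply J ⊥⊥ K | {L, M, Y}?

Yes

2 paths connect J and K; each must be blocked for d-separation to hold:
Path 1: J → M → K
  M is a chain here and M is conditioned on, so the path is blocked at M.
Path 2: J → M ← Y ← L → K
  Y is a chain here and Y is conditioned on, so the path is blocked at Y.
Since every path is blocked, d-separation holds.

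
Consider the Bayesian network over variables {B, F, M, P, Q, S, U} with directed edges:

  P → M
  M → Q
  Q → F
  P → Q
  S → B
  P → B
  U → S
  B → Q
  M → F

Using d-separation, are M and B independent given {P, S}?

There are 6 undirected paths between M and B; checking each against the conditioning set {P, S}:
  1. M ← P → B — P:fork[blocks] ⇒ blocked
  2. M ← P → Q ← B — P:fork[blocks]; Q:collider[blocks] ⇒ blocked
  3. M → Q ← P → B — Q:collider[blocks]; P:fork[blocks] ⇒ blocked
  4. M → Q ← B — Q:collider[blocks] ⇒ blocked
  5. M → F ← Q ← P → B — F:collider[blocks]; Q:chain[open]; P:fork[blocks] ⇒ blocked
  6. M → F ← Q ← B — F:collider[blocks]; Q:chain[open] ⇒ blocked
Every path is blocked, so M and B are d-separated given {P, S}.

Yes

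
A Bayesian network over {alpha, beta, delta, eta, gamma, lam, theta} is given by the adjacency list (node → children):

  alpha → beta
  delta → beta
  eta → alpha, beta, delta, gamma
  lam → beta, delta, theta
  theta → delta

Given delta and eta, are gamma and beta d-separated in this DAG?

We examine all 5 paths between gamma and beta:
  1. gamma ← eta → beta — eta:fork[blocks] ⇒ blocked
  2. gamma ← eta → delta ← theta ← lam → beta — eta:fork[blocks]; delta:collider[open]; theta:chain[open]; lam:fork[open] ⇒ blocked
  3. gamma ← eta → delta → beta — eta:fork[blocks]; delta:chain[blocks] ⇒ blocked
  4. gamma ← eta → delta ← lam → beta — eta:fork[blocks]; delta:collider[open]; lam:fork[open] ⇒ blocked
  5. gamma ← eta → alpha → beta — eta:fork[blocks]; alpha:chain[open] ⇒ blocked
Every path is blocked, so gamma and beta are d-separated given {delta, eta}.

Yes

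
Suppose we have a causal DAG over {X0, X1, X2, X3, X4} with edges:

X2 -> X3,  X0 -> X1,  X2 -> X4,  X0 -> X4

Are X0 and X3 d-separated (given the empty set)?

Yes

There is one path between X0 and X3:
Path 1: X0 → X4 ← X2 → X3
  X4 is a collider here and neither X4 nor any of its descendants is conditioned on, so the collider stays closed — the path is blocked at X4.
Every path is blocked, so X0 and X3 are d-separated given ∅.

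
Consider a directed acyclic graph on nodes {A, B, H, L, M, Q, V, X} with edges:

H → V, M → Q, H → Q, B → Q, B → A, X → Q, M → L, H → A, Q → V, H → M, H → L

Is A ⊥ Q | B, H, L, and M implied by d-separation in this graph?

Yes

We examine all 5 paths between A and Q:
Path 1: A ← B → Q
  B is a fork here and B is conditioned on, so the path is blocked at B.
Path 2: A ← H → Q
  H is a fork here and H is conditioned on, so the path is blocked at H.
Path 3: A ← H → V ← Q
  H is a fork here and H is conditioned on, so the path is blocked at H.
Path 4: A ← H → L ← M → Q
  H is a fork here and H is conditioned on, so the path is blocked at H.
Path 5: A ← H → M → Q
  H is a fork here and H is conditioned on, so the path is blocked at H.
All paths are blocked; A ⊥ Q | {B, H, L, M} holds.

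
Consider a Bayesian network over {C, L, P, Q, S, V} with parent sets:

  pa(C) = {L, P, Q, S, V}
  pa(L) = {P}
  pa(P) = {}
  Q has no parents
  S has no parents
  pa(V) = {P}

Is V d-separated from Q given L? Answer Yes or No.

Yes

We examine all 3 paths between V and Q:
Path 1: V → C ← Q
  C is a collider here and neither C nor any of its descendants is conditioned on, so the collider stays closed — the path is blocked at C.
Path 2: V ← P → L → C ← Q
  L is a chain here and L is conditioned on, so the path is blocked at L.
Path 3: V ← P → C ← Q
  C is a collider here and neither C nor any of its descendants is conditioned on, so the collider stays closed — the path is blocked at C.
Every path is blocked, so V and Q are d-separated given {L}.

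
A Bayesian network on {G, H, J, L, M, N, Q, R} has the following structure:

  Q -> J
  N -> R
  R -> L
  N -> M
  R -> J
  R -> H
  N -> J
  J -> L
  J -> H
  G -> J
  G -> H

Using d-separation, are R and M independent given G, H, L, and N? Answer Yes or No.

Yes

Enumerating the 5 paths from R to M and testing each for blocking by {G, H, L, N}:
Path 1: R → L ← J ← N → M
  N is a fork here and N is conditioned on, so the path is blocked at N.
Path 2: R ← N → M
  N is a fork here and N is conditioned on, so the path is blocked at N.
Path 3: R → H ← G → J ← N → M
  G is a fork here and G is conditioned on, so the path is blocked at G.
Path 4: R → H ← J ← N → M
  N is a fork here and N is conditioned on, so the path is blocked at N.
Path 5: R → J ← N → M
  N is a fork here and N is conditioned on, so the path is blocked at N.
Since every path is blocked, d-separation holds.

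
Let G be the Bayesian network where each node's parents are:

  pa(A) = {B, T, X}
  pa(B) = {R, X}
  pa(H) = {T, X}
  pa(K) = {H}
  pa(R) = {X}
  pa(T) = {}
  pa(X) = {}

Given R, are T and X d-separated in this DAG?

There are 4 undirected paths between T and X; checking each against the conditioning set {R}:
Path 1: T → A ← B ← X
  A is a collider here and neither A nor any of its descendants is conditioned on, so the collider stays closed — the path is blocked at A.
Path 2: T → A ← B ← R ← X
  A is a collider here and neither A nor any of its descendants is conditioned on, so the collider stays closed — the path is blocked at A.
Path 3: T → A ← X
  A is a collider here and neither A nor any of its descendants is conditioned on, so the collider stays closed — the path is blocked at A.
Path 4: T → H ← X
  H is a collider here and neither H nor any of its descendants is conditioned on, so the collider stays closed — the path is blocked at H.
All paths are blocked; T ⊥ X | {R} holds.

Yes — T and X are d-separated given {R}.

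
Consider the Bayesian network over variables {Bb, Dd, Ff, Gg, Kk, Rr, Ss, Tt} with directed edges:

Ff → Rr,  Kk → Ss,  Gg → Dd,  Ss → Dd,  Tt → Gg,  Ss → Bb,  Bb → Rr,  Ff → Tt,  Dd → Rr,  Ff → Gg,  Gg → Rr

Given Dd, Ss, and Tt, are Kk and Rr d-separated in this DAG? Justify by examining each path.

We examine all 5 paths between Kk and Rr:
  1. Kk → Ss → Dd → Rr — Ss:chain[blocks]; Dd:chain[blocks] ⇒ blocked
  2. Kk → Ss → Dd ← Gg → Rr — Ss:chain[blocks]; Dd:collider[open]; Gg:fork[open] ⇒ blocked
  3. Kk → Ss → Dd ← Gg ← Tt ← Ff → Rr — Ss:chain[blocks]; Dd:collider[open]; Gg:chain[open]; Tt:chain[blocks]; Ff:fork[open] ⇒ blocked
  4. Kk → Ss → Dd ← Gg ← Ff → Rr — Ss:chain[blocks]; Dd:collider[open]; Gg:chain[open]; Ff:fork[open] ⇒ blocked
  5. Kk → Ss → Bb → Rr — Ss:chain[blocks]; Bb:chain[open] ⇒ blocked
Every path is blocked, so Kk and Rr are d-separated given {Dd, Ss, Tt}.

Yes — Kk and Rr are d-separated given {Dd, Ss, Tt}.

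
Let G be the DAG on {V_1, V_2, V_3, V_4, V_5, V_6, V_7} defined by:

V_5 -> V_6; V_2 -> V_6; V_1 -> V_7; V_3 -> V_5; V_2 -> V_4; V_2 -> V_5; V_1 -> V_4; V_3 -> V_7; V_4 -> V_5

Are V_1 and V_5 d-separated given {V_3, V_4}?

No — V_1 and V_5 are not d-separated given {V_3, V_4}.

We examine all 4 paths between V_1 and V_5:
  1. V_1 → V_7 ← V_3 → V_5 — V_7:collider[blocks]; V_3:fork[blocks] ⇒ blocked
  2. V_1 → V_4 → V_5 — V_4:chain[blocks] ⇒ blocked
  3. V_1 → V_4 ← V_2 → V_6 ← V_5 — V_4:collider[open]; V_2:fork[open]; V_6:collider[blocks] ⇒ blocked
  4. V_1 → V_4 ← V_2 → V_5 — V_4:collider[open]; V_2:fork[open] ⇒ active
Since the path V_1 → V_4 ← V_2 → V_5 is active, V_1 and V_5 are not d-separated given {V_3, V_4}.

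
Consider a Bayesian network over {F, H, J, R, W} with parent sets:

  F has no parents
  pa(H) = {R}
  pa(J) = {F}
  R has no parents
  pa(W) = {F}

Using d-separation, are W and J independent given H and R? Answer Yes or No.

No

There is one path between W and J:
Path 1: W ← F → J
  F is a fork and F is not conditioned on — no node blocks this path, so it is active.
Since the path W ← F → J is active, W and J are not d-separated given {H, R}.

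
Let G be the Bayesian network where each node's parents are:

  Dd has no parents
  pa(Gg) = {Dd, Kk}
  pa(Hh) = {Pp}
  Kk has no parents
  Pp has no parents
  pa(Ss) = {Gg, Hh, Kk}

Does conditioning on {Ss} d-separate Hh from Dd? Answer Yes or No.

No — Hh and Dd are not d-separated given {Ss}.

Enumerating the 2 paths from Hh to Dd and testing each for blocking by {Ss}:
Path 1: Hh → Ss ← Gg ← Dd
  Ss is a collider and Ss is conditioned on, which opens it; Gg is a chain and Gg is not conditioned on — no node blocks this path, so it is active.
Path 2: Hh → Ss ← Kk → Gg ← Dd
  Ss is a collider and Ss is conditioned on, which opens it; Kk is a fork and Kk is not conditioned on; Gg is a collider and its descendant Ss is conditioned on, which opens it — no node blocks this path, so it is active.
Because an active path exists, Hh and Dd are not d-separated.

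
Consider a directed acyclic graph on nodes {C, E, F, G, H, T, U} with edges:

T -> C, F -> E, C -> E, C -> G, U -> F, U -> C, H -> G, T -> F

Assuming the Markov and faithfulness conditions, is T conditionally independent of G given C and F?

Enumerating the 3 paths from T to G and testing each for blocking by {C, F}:
Path 1: T → F → E ← C → G
  F is a chain here and F is conditioned on, so the path is blocked at F.
Path 2: T → F ← U → C → G
  C is a chain here and C is conditioned on, so the path is blocked at C.
Path 3: T → C → G
  C is a chain here and C is conditioned on, so the path is blocked at C.
Every path is blocked, so T and G are d-separated given {C, F}.

Yes — T and G are d-separated given {C, F}.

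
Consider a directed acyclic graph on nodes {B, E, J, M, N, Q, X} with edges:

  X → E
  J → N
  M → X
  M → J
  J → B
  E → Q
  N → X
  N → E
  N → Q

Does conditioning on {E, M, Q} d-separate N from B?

No — N and B are not d-separated given {E, M, Q}.

We examine all 4 paths between N and B:
Path 1: N ← J → B
  J is a fork and J is not conditioned on — no node blocks this path, so it is active.
Path 2: N → E ← X ← M → J → B
  M is a fork here and M is conditioned on, so the path is blocked at M.
Path 3: N → Q ← E ← X ← M → J → B
  E is a chain here and E is conditioned on, so the path is blocked at E.
Path 4: N → X ← M → J → B
  M is a fork here and M is conditioned on, so the path is blocked at M.
Since the path N ← J → B is active, N and B are not d-separated given {E, M, Q}.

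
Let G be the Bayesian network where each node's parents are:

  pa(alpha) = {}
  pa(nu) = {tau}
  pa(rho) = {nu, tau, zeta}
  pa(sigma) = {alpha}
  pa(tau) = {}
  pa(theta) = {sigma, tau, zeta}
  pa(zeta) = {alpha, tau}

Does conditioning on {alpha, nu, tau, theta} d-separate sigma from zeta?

We examine all 5 paths between sigma and zeta:
Path 1: sigma → theta ← tau → nu → rho ← zeta
  tau is a fork here and tau is conditioned on, so the path is blocked at tau.
Path 2: sigma → theta ← tau → zeta
  tau is a fork here and tau is conditioned on, so the path is blocked at tau.
Path 3: sigma → theta ← tau → rho ← zeta
  tau is a fork here and tau is conditioned on, so the path is blocked at tau.
Path 4: sigma → theta ← zeta
  theta is a collider and theta is conditioned on, which opens it — no node blocks this path, so it is active.
Path 5: sigma ← alpha → zeta
  alpha is a fork here and alpha is conditioned on, so the path is blocked at alpha.
At least one path is unblocked, so d-separation fails.

No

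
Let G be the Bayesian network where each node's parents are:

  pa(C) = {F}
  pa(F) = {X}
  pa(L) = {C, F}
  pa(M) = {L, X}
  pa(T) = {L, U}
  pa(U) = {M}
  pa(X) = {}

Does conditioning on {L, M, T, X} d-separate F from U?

Enumerating the 6 paths from F to U and testing each for blocking by {L, M, T, X}:
Path 1: F ← X → M ← L → T ← U
  X is a fork here and X is conditioned on, so the path is blocked at X.
Path 2: F ← X → M → U
  X is a fork here and X is conditioned on, so the path is blocked at X.
Path 3: F → C → L → M → U
  L is a chain here and L is conditioned on, so the path is blocked at L.
Path 4: F → C → L → T ← U
  L is a chain here and L is conditioned on, so the path is blocked at L.
Path 5: F → L → M → U
  L is a chain here and L is conditioned on, so the path is blocked at L.
Path 6: F → L → T ← U
  L is a chain here and L is conditioned on, so the path is blocked at L.
Since every path is blocked, d-separation holds.

Yes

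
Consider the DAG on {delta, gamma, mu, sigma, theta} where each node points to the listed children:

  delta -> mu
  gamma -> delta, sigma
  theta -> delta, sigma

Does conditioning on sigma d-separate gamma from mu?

We examine all 2 paths between gamma and mu:
  1. gamma → delta → mu — delta:chain[open] ⇒ active
  2. gamma → sigma ← theta → delta → mu — sigma:collider[open]; theta:fork[open]; delta:chain[open] ⇒ active
Since the path gamma → delta → mu is active, gamma and mu are not d-separated given {sigma}.

No — gamma and mu are not d-separated given {sigma}.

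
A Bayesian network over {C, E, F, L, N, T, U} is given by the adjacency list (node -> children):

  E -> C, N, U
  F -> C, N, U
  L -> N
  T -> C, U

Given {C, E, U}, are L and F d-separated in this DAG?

Yes — L and F are d-separated given {C, E, U}.

5 paths connect L and F; each must be blocked for d-separation to hold:
Path 1: L → N ← F
  N is a collider here and neither N nor any of its descendants is conditioned on, so the collider stays closed — the path is blocked at N.
Path 2: L → N ← E → U ← T → C ← F
  N is a collider here and neither N nor any of its descendants is conditioned on, so the collider stays closed — the path is blocked at N.
Path 3: L → N ← E → U ← F
  N is a collider here and neither N nor any of its descendants is conditioned on, so the collider stays closed — the path is blocked at N.
Path 4: L → N ← E → C ← T → U ← F
  N is a collider here and neither N nor any of its descendants is conditioned on, so the collider stays closed — the path is blocked at N.
Path 5: L → N ← E → C ← F
  N is a collider here and neither N nor any of its descendants is conditioned on, so the collider stays closed — the path is blocked at N.
Since every path is blocked, d-separation holds.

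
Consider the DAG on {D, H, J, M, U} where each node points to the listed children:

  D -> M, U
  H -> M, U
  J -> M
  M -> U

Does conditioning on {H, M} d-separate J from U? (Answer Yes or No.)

There are 3 undirected paths between J and U; checking each against the conditioning set {H, M}:
  1. J → M ← H → U — M:collider[open]; H:fork[blocks] ⇒ blocked
  2. J → M ← D → U — M:collider[open]; D:fork[open] ⇒ active
  3. J → M → U — M:chain[blocks] ⇒ blocked
At least one path is unblocked, so d-separation fails.

No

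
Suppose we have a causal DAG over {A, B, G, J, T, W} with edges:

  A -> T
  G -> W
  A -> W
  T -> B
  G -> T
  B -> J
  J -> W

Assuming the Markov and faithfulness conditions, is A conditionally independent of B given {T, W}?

No

4 paths connect A and B; each must be blocked for d-separation to hold:
Path 1: A → T → B
  T is a chain here and T is conditioned on, so the path is blocked at T.
Path 2: A → T ← G → W ← J ← B
  T is a collider and T is conditioned on, which opens it; G is a fork and G is not conditioned on; W is a collider and W is conditioned on, which opens it; J is a chain and J is not conditioned on — no node blocks this path, so it is active.
Path 3: A → W ← J ← B
  W is a collider and W is conditioned on, which opens it; J is a chain and J is not conditioned on — no node blocks this path, so it is active.
Path 4: A → W ← G → T → B
  T is a chain here and T is conditioned on, so the path is blocked at T.
Since the path A → T ← G → W ← J ← B is active, A and B are not d-separated given {T, W}.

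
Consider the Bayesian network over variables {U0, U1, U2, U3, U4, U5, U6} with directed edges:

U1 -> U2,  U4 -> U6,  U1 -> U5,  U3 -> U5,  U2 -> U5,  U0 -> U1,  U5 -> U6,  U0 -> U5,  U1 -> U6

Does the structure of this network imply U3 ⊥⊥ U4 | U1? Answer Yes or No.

Yes

4 paths connect U3 and U4; each must be blocked for d-separation to hold:
  1. U3 → U5 ← U0 → U1 → U6 ← U4 — U5:collider[blocks]; U0:fork[open]; U1:chain[blocks]; U6:collider[blocks] ⇒ blocked
  2. U3 → U5 ← U2 ← U1 → U6 ← U4 — U5:collider[blocks]; U2:chain[open]; U1:fork[blocks]; U6:collider[blocks] ⇒ blocked
  3. U3 → U5 ← U1 → U6 ← U4 — U5:collider[blocks]; U1:fork[blocks]; U6:collider[blocks] ⇒ blocked
  4. U3 → U5 → U6 ← U4 — U5:chain[open]; U6:collider[blocks] ⇒ blocked
Since every path is blocked, d-separation holds.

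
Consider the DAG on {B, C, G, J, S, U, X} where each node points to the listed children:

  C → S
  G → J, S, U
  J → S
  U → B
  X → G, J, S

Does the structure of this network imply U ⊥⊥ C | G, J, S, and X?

There are 5 undirected paths between U and C; checking each against the conditioning set {G, J, S, X}:
Path 1: U ← G ← X → J → S ← C
  G is a chain here and G is conditioned on, so the path is blocked at G.
Path 2: U ← G ← X → S ← C
  G is a chain here and G is conditioned on, so the path is blocked at G.
Path 3: U ← G → J ← X → S ← C
  G is a fork here and G is conditioned on, so the path is blocked at G.
Path 4: U ← G → J → S ← C
  G is a fork here and G is conditioned on, so the path is blocked at G.
Path 5: U ← G → S ← C
  G is a fork here and G is conditioned on, so the path is blocked at G.
All paths are blocked; U ⊥ C | {G, J, S, X} holds.

Yes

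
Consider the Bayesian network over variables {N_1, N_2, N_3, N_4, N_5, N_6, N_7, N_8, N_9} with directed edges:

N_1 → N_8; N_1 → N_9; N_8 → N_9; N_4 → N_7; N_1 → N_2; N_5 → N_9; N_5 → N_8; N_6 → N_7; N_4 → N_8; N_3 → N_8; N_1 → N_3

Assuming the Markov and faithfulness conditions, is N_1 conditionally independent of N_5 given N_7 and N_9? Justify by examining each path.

No

6 paths connect N_1 and N_5; each must be blocked for d-separation to hold:
Path 1: N_1 → N_9 ← N_5
  N_9 is a collider and N_9 is conditioned on, which opens it — no node blocks this path, so it is active.
Path 2: N_1 → N_9 ← N_8 ← N_5
  N_9 is a collider and N_9 is conditioned on, which opens it; N_8 is a chain and N_8 is not conditioned on — no node blocks this path, so it is active.
Path 3: N_1 → N_3 → N_8 ← N_5
  N_3 is a chain and N_3 is not conditioned on; N_8 is a collider and its descendant N_9 is conditioned on, which opens it — no node blocks this path, so it is active.
Path 4: N_1 → N_3 → N_8 → N_9 ← N_5
  N_3 is a chain and N_3 is not conditioned on; N_8 is a chain and N_8 is not conditioned on; N_9 is a collider and N_9 is conditioned on, which opens it — no node blocks this path, so it is active.
Path 5: N_1 → N_8 ← N_5
  N_8 is a collider and its descendant N_9 is conditioned on, which opens it — no node blocks this path, so it is active.
Path 6: N_1 → N_8 → N_9 ← N_5
  N_8 is a chain and N_8 is not conditioned on; N_9 is a collider and N_9 is conditioned on, which opens it — no node blocks this path, so it is active.
At least one path is unblocked, so d-separation fails.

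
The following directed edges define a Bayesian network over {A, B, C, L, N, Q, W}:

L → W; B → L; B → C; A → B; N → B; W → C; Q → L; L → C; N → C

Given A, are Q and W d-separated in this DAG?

Enumerating the 4 paths from Q to W and testing each for blocking by {A}:
Path 1: Q → L → W
  L is a chain and L is not conditioned on — no node blocks this path, so it is active.
Path 2: Q → L → C ← W
  C is a collider here and neither C nor any of its descendants is conditioned on, so the collider stays closed — the path is blocked at C.
Path 3: Q → L ← B ← N → C ← W
  L is a collider here and neither L nor any of its descendants is conditioned on, so the collider stays closed — the path is blocked at L.
Path 4: Q → L ← B → C ← W
  L is a collider here and neither L nor any of its descendants is conditioned on, so the collider stays closed — the path is blocked at L.
Because an active path exists, Q and W are not d-separated.

No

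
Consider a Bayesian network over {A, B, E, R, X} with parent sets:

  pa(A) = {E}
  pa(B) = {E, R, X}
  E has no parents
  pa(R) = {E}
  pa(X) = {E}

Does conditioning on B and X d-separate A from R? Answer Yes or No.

No — A and R are not d-separated given {B, X}.

Enumerating the 3 paths from A to R and testing each for blocking by {B, X}:
  1. A ← E → B ← R — E:fork[open]; B:collider[open] ⇒ active
  2. A ← E → R — E:fork[open] ⇒ active
  3. A ← E → X → B ← R — E:fork[open]; X:chain[blocks]; B:collider[open] ⇒ blocked
Since the path A ← E → B ← R is active, A and R are not d-separated given {B, X}.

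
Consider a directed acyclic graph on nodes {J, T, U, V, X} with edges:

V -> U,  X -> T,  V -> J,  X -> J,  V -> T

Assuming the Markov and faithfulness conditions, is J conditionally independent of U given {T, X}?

Enumerating the 2 paths from J to U and testing each for blocking by {T, X}:
  1. J ← X → T ← V → U — X:fork[blocks]; T:collider[open]; V:fork[open] ⇒ blocked
  2. J ← V → U — V:fork[open] ⇒ active
Since the path J ← V → U is active, J and U are not d-separated given {T, X}.

No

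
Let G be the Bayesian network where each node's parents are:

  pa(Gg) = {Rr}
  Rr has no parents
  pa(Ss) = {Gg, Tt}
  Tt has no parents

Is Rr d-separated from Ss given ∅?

There is one path between Rr and Ss:
Path 1: Rr → Gg → Ss
  Gg is a chain and Gg is not conditioned on — no node blocks this path, so it is active.
At least one path is unblocked, so d-separation fails.

No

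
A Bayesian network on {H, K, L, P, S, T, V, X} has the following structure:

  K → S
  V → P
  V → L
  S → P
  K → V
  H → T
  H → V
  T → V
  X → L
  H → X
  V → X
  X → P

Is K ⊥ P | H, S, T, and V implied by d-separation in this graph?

6 paths connect K and P; each must be blocked for d-separation to hold:
  1. K → S → P — S:chain[blocks] ⇒ blocked
  2. K → V ← T ← H → X → P — V:collider[open]; T:chain[blocks]; H:fork[blocks]; X:chain[open] ⇒ blocked
  3. K → V → X → P — V:chain[blocks]; X:chain[open] ⇒ blocked
  4. K → V → L ← X → P — V:chain[blocks]; L:collider[blocks]; X:fork[open] ⇒ blocked
  5. K → V → P — V:chain[blocks] ⇒ blocked
  6. K → V ← H → X → P — V:collider[open]; H:fork[blocks]; X:chain[open] ⇒ blocked
Since every path is blocked, d-separation holds.

Yes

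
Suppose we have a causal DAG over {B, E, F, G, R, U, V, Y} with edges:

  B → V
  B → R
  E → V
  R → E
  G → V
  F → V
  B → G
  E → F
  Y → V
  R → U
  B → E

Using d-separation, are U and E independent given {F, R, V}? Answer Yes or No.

Enumerating the 6 paths from U to E and testing each for blocking by {F, R, V}:
Path 1: U ← R → E
  R is a fork here and R is conditioned on, so the path is blocked at R.
Path 2: U ← R ← B → E
  R is a chain here and R is conditioned on, so the path is blocked at R.
Path 3: U ← R ← B → G → V ← E
  R is a chain here and R is conditioned on, so the path is blocked at R.
Path 4: U ← R ← B → G → V ← F ← E
  R is a chain here and R is conditioned on, so the path is blocked at R.
Path 5: U ← R ← B → V ← E
  R is a chain here and R is conditioned on, so the path is blocked at R.
Path 6: U ← R ← B → V ← F ← E
  R is a chain here and R is conditioned on, so the path is blocked at R.
Every path is blocked, so U and E are d-separated given {F, R, V}.

Yes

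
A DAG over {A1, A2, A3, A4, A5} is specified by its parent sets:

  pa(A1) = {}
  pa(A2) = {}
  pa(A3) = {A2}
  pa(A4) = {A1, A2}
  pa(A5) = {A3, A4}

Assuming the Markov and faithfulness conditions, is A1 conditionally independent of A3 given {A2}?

2 paths connect A1 and A3; each must be blocked for d-separation to hold:
Path 1: A1 → A4 ← A2 → A3
  A4 is a collider here and neither A4 nor any of its descendants is conditioned on, so the collider stays closed — the path is blocked at A4.
Path 2: A1 → A4 → A5 ← A3
  A5 is a collider here and neither A5 nor any of its descendants is conditioned on, so the collider stays closed — the path is blocked at A5.
All paths are blocked; A1 ⊥ A3 | {A2} holds.

Yes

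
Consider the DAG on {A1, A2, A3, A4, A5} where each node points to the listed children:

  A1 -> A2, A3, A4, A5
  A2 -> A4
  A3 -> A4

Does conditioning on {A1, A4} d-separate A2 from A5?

Yes

We examine all 3 paths between A2 and A5:
Path 1: A2 ← A1 → A5
  A1 is a fork here and A1 is conditioned on, so the path is blocked at A1.
Path 2: A2 → A4 ← A1 → A5
  A1 is a fork here and A1 is conditioned on, so the path is blocked at A1.
Path 3: A2 → A4 ← A3 ← A1 → A5
  A1 is a fork here and A1 is conditioned on, so the path is blocked at A1.
Every path is blocked, so A2 and A5 are d-separated given {A1, A4}.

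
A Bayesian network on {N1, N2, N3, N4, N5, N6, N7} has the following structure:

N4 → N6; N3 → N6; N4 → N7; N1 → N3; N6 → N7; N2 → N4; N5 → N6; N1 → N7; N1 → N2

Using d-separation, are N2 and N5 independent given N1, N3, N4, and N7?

Yes

We examine all 6 paths between N2 and N5:
Path 1: N2 → N4 → N7 ← N6 ← N5
  N4 is a chain here and N4 is conditioned on, so the path is blocked at N4.
Path 2: N2 → N4 → N7 ← N1 → N3 → N6 ← N5
  N4 is a chain here and N4 is conditioned on, so the path is blocked at N4.
Path 3: N2 → N4 → N6 ← N5
  N4 is a chain here and N4 is conditioned on, so the path is blocked at N4.
Path 4: N2 ← N1 → N3 → N6 ← N5
  N1 is a fork here and N1 is conditioned on, so the path is blocked at N1.
Path 5: N2 ← N1 → N7 ← N6 ← N5
  N1 is a fork here and N1 is conditioned on, so the path is blocked at N1.
Path 6: N2 ← N1 → N7 ← N4 → N6 ← N5
  N1 is a fork here and N1 is conditioned on, so the path is blocked at N1.
All paths are blocked; N2 ⊥ N5 | {N1, N3, N4, N7} holds.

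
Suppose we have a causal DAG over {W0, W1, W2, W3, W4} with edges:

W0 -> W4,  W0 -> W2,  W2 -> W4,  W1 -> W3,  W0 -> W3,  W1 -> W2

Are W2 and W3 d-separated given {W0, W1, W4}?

Yes

3 paths connect W2 and W3; each must be blocked for d-separation to hold:
Path 1: W2 ← W0 → W3
  W0 is a fork here and W0 is conditioned on, so the path is blocked at W0.
Path 2: W2 ← W1 → W3
  W1 is a fork here and W1 is conditioned on, so the path is blocked at W1.
Path 3: W2 → W4 ← W0 → W3
  W0 is a fork here and W0 is conditioned on, so the path is blocked at W0.
Every path is blocked, so W2 and W3 are d-separated given {W0, W1, W4}.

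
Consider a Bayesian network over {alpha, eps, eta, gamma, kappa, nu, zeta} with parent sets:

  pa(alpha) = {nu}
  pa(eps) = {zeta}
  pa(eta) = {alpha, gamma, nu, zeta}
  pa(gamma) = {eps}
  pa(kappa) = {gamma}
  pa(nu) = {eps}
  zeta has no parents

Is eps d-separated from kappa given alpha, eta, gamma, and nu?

Enumerating the 4 paths from eps to kappa and testing each for blocking by {alpha, eta, gamma, nu}:
Path 1: eps → gamma → kappa
  gamma is a chain here and gamma is conditioned on, so the path is blocked at gamma.
Path 2: eps → nu → alpha → eta ← gamma → kappa
  nu is a chain here and nu is conditioned on, so the path is blocked at nu.
Path 3: eps → nu → eta ← gamma → kappa
  nu is a chain here and nu is conditioned on, so the path is blocked at nu.
Path 4: eps ← zeta → eta ← gamma → kappa
  gamma is a fork here and gamma is conditioned on, so the path is blocked at gamma.
Every path is blocked, so eps and kappa are d-separated given {alpha, eta, gamma, nu}.

Yes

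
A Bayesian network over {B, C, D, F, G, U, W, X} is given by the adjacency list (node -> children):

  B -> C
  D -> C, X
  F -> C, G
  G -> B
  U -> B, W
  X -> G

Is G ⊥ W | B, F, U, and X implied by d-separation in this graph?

Yes

3 paths connect G and W; each must be blocked for d-separation to hold:
Path 1: G ← F → C ← B ← U → W
  F is a fork here and F is conditioned on, so the path is blocked at F.
Path 2: G → B ← U → W
  U is a fork here and U is conditioned on, so the path is blocked at U.
Path 3: G ← X ← D → C ← B ← U → W
  X is a chain here and X is conditioned on, so the path is blocked at X.
Since every path is blocked, d-separation holds.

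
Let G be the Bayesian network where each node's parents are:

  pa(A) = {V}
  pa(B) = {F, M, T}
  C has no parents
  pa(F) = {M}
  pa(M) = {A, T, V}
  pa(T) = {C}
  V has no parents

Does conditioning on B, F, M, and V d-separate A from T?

6 paths connect A and T; each must be blocked for d-separation to hold:
Path 1: A → M → F → B ← T
  M is a chain here and M is conditioned on, so the path is blocked at M.
Path 2: A → M ← T
  M is a collider and M is conditioned on, which opens it — no node blocks this path, so it is active.
Path 3: A → M → B ← T
  M is a chain here and M is conditioned on, so the path is blocked at M.
Path 4: A ← V → M → F → B ← T
  V is a fork here and V is conditioned on, so the path is blocked at V.
Path 5: A ← V → M ← T
  V is a fork here and V is conditioned on, so the path is blocked at V.
Path 6: A ← V → M → B ← T
  V is a fork here and V is conditioned on, so the path is blocked at V.
At least one path is unblocked, so d-separation fails.

No — A and T are not d-separated given {B, F, M, V}.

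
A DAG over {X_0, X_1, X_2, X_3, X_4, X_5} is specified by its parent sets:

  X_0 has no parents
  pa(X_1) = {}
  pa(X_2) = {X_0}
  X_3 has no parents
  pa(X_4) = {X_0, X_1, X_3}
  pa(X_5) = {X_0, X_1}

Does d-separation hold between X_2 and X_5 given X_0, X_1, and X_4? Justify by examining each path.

Yes

There are 2 undirected paths between X_2 and X_5; checking each against the conditioning set {X_0, X_1, X_4}:
Path 1: X_2 ← X_0 → X_4 ← X_1 → X_5
  X_0 is a fork here and X_0 is conditioned on, so the path is blocked at X_0.
Path 2: X_2 ← X_0 → X_5
  X_0 is a fork here and X_0 is conditioned on, so the path is blocked at X_0.
All paths are blocked; X_2 ⊥ X_5 | {X_0, X_1, X_4} holds.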